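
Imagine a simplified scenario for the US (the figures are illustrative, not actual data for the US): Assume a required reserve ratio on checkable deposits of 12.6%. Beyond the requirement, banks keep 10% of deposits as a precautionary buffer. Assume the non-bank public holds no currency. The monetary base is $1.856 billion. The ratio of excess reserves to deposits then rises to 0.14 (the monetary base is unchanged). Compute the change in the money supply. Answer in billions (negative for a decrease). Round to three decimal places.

-1.235 billion

Initially m₁ = 1 / (0.126 + 0.1) ≈ 4.42478, so M₁ = 4.42478 × 1.856 ≈ 8.2124 billion.
After the change m₂ = 1 / (0.126 + 0.14) ≈ 3.75940, so M₂ = 3.75940 × 1.856 ≈ 6.9774 billion.
ΔM = M₂ − M₁ = 6.9774 − 8.2124 = -1.235 billion.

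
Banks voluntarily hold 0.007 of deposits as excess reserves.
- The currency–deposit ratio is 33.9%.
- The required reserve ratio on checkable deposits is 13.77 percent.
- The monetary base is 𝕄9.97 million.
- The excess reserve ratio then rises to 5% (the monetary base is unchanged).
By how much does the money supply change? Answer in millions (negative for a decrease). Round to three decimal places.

Initially m₁ = (1 + 0.339) / (0.1377 + 0.007 + 0.339) ≈ 2.76824, so M₁ = 2.76824 × 9.97 ≈ 27.5994 million.
After the change m₂ = (1 + 0.339) / (0.1377 + 0.05 + 0.339) ≈ 2.54224, so M₂ = 2.54224 × 9.97 ≈ 25.3461 million.
ΔM = M₂ − M₁ = 25.3461 − 27.5994 = -2.2533 million.

-2.253 million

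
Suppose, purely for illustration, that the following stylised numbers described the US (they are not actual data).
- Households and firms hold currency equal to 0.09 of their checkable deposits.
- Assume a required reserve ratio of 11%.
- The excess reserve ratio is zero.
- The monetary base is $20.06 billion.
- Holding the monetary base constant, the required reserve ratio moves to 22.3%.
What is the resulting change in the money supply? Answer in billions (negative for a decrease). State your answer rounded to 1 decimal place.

-39.5 billion

Initially m₁ = (1 + 0.09) / (0.11 + 0.09) = 5.45, so M₁ = 5.45 × 20.06 = 109.327 billion.
After the change m₂ = (1 + 0.09) / (0.223 + 0.09) ≈ 3.4824, so M₂ = 3.4824 × 20.06 ≈ 69.8569 billion.
ΔM = M₂ − M₁ = 69.8569 − 109.327 = -39.4701 billion.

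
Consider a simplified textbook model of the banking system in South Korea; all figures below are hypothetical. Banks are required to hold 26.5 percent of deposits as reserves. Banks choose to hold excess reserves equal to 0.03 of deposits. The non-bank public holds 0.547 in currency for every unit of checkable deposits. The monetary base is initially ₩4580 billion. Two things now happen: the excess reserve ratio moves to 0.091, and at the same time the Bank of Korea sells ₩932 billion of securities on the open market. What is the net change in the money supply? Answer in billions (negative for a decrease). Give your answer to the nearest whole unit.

-2165 billion

Before: m₁ = (1 + 0.547) / (0.265 + 0.03 + 0.547) ≈ 1.83729, MB₁ = 4580, so M₁ = 1.83729 × 4580 = 8414.7882 billion.
After: m₂ = (1 + 0.547) / (0.265 + 0.091 + 0.547) ≈ 1.71318, MB₂ = 4580 − 932 = 3648, so M₂ = 1.71318 × 3648 ≈ 6249.6806 billion.
ΔM = M₂ − M₁ = 6249.6806 − 8414.7882 = -2165.1076 billion.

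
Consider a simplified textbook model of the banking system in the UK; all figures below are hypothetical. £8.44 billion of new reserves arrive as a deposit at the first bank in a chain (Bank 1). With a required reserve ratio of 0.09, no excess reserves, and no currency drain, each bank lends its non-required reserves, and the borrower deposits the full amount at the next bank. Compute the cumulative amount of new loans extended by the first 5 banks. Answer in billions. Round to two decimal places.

£32.08 billion

Bank i lends (1 − rr)^i of the original deposit: Bank 1 lends 8.44·0.9100 = 7.6804, Bank 2 lends 8.44·0.9100² ≈ 6.9892, and so on.
Summing a geometric series: total = 8.44·[0.9100·(1 − 0.9100^5) / (1 − 0.9100)] ≈ 32.0843 billion.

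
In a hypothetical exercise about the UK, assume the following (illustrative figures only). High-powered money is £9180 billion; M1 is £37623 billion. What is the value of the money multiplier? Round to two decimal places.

4.10

The money multiplier is m = M / MB = 37623 / 9180 ≈ 4.09837.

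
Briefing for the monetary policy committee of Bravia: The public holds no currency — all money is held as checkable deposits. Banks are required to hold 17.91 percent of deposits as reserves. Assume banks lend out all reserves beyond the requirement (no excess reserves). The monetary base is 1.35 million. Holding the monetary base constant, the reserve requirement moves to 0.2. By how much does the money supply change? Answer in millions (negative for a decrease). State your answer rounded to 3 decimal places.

-0.788 million

Initially m₁ = 1 / (0.1791) ≈ 5.58347, so M₁ = 5.58347 × 1.35 ≈ 7.5377 million.
After the change m₂ = 1 / (0.2) = 5, so M₂ = 5 × 1.35 = 6.75 million.
ΔM = M₂ − M₁ = 6.75 − 7.5377 = -0.7877 million.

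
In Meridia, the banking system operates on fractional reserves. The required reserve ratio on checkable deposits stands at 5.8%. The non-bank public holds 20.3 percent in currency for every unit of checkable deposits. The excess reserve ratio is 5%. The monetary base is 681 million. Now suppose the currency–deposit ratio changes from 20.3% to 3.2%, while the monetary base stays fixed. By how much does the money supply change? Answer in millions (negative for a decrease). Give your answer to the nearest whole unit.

Initially m₁ = (1 + 0.203) / (0.058 + 0.05 + 0.203) ≈ 3.8682, so M₁ = 3.8682 × 681 = 2634.2442 million.
After the change m₂ = (1 + 0.032) / (0.058 + 0.05 + 0.032) ≈ 7.3714, so M₂ = 7.3714 × 681 = 5019.9234 million.
ΔM = M₂ − M₁ = 5019.9234 − 2634.2442 = 2385.6792 million.

2386 million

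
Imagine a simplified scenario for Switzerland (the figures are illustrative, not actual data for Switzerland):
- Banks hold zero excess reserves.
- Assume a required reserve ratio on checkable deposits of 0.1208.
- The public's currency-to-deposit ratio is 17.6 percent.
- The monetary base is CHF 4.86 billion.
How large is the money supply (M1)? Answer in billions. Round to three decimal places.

CHF 19.257 billion

The money multiplier is m = (1 + c) / (rr + c) = (1 + 0.176) / (0.1208 + 0.176) ≈ 3.96226.
So M = m × MB = 3.96226 × 4.86 ≈ 19.2566 billion.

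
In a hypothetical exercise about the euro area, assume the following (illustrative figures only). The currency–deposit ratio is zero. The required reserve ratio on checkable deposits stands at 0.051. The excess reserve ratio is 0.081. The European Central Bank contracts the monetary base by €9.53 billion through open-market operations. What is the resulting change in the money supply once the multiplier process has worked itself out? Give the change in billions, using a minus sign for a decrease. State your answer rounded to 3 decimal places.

The money multiplier is m = 1 / (rr + e) = 1 / (0.051 + 0.081) ≈ 7.57576.
The sale removes 9.53 billion of base, so ΔM = m × ΔMB = 7.57576 × (−9.53) ≈ -72.197 billion.

-72.197 billion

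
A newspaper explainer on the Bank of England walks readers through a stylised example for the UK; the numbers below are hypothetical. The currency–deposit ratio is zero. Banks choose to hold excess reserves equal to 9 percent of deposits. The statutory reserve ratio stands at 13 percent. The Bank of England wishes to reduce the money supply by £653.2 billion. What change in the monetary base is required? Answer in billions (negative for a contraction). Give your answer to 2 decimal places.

-143.70 billion

The money multiplier is m = 1 / (rr + e) = 1 / (0.13 + 0.09) ≈ 4.545455.
ΔMB = ΔM / m = (−653.2) / 4.545455 ≈ -143.704 billion.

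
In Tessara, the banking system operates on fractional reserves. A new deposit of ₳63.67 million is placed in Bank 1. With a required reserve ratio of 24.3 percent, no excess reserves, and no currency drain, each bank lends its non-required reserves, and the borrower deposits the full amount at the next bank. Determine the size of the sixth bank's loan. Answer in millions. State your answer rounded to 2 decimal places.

Each bank lends a fraction (1 − rr) = 0.7570 of the deposit it receives, so Bank 6 receives 63.67·0.7570^5 and lends 63.67·0.7570^6 ≈ 11.9815 million.

₳11.98 million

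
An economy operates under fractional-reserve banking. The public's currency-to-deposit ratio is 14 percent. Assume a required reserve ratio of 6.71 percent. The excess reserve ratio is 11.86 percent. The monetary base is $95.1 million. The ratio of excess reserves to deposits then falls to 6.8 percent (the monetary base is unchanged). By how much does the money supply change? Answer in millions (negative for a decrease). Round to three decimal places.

Initially m₁ = (1 + 0.14) / (0.0671 + 0.1186 + 0.14) ≈ 3.500154, so M₁ = 3.500154 × 95.1 ≈ 332.8646 million.
After the change m₂ = (1 + 0.14) / (0.0671 + 0.068 + 0.14) ≈ 4.143948, so M₂ = 4.143948 × 95.1 ≈ 394.0895 million.
ΔM = M₂ − M₁ = 394.0895 − 332.8646 = 61.2249 million.

$61.225 million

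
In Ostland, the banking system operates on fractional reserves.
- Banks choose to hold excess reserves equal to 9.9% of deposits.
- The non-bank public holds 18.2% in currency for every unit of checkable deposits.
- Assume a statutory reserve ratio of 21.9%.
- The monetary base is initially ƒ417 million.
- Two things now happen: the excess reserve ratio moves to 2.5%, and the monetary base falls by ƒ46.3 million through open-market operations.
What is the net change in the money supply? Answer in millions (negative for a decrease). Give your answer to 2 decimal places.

Before: m₁ = (1 + 0.182) / (0.219 + 0.099 + 0.182) = 2.364000, MB₁ = 417, so M₁ = 2.364000 × 417 = 985.788 million.
After: m₂ = (1 + 0.182) / (0.219 + 0.025 + 0.182) ≈ 2.774648, MB₂ = 417 − 46.3 = 370.7, so M₂ = 2.774648 × 370.7 ≈ 1028.562 million.
ΔM = M₂ − M₁ = 1028.562 − 985.788 = 42.774 million.

ƒ42.77 million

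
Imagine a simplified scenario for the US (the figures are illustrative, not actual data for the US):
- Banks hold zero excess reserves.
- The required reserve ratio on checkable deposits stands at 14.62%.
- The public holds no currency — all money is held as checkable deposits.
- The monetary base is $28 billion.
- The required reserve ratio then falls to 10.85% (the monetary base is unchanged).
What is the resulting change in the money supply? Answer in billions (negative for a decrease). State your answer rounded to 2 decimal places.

Initially m₁ = 1 / (0.1462) ≈ 6.83995, so M₁ = 6.83995 × 28 = 191.5186 billion.
After the change m₂ = 1 / (0.1085) ≈ 9.21659, so M₂ = 9.21659 × 28 ≈ 258.0645 billion.
ΔM = M₂ − M₁ = 258.0645 − 191.5186 = 66.5459 billion.

$66.55 billion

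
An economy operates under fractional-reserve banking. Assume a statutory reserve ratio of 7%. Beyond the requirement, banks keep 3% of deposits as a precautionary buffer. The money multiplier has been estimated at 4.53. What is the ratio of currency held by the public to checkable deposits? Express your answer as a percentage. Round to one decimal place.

15.5%

Using m = 4.53. From m = (1 + c)/(c + rr + e), rearranging gives 1 + c = m·(c + rr + e), so c·(1 − m) = m·(rr + e) − 1.
Hence c = [m·(rr + e) − 1]/(1 − m) = [4.53 × (0.07 + 0.03) − 1] / (1 − 4.53) ≈ 0.154958.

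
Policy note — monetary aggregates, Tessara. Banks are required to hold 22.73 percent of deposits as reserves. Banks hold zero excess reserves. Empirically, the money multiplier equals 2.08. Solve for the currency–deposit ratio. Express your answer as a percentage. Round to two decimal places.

Using m = 2.08. From m = (1 + c)/(c + rr + e), rearranging gives 1 + c = m·(c + rr + e), so c·(1 − m) = m·(rr + e) − 1.
Hence c = [m·(rr + e) − 1]/(1 − m) = [2.08 × (0.2273 + 0) − 1] / (1 − 2.08) ≈ 0.488163.

48.82%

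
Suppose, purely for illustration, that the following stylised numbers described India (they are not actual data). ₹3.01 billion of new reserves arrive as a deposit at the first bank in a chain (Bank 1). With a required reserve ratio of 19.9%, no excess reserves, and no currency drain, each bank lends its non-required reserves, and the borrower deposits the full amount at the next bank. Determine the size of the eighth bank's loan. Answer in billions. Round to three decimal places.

₹0.510 billion

Each bank lends a fraction (1 − rr) = 0.8010 of the deposit it receives, so Bank 8 receives 3.01·0.8010^7 and lends 3.01·0.8010^8 ≈ 0.5101 billion.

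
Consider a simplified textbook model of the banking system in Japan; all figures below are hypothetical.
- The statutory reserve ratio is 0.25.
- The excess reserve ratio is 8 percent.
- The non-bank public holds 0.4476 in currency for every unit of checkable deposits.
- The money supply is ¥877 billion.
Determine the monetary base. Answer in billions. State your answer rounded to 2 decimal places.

¥471.09 billion

The money multiplier is m = (1 + c) / (rr + e + c) = (1 + 0.4476) / (0.25 + 0.08 + 0.4476) ≈ 1.861626.
MB = M / m = 877 / 1.861626 ≈ 471.0935 billion.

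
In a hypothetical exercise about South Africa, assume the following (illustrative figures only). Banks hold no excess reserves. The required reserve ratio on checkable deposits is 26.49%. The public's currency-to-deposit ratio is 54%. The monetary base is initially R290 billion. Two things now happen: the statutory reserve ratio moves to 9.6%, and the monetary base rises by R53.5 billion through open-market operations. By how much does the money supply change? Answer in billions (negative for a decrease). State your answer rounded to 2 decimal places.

R276.89 billion

Before: m₁ = (1 + 0.54) / (0.2649 + 0.54) ≈ 1.913281, MB₁ = 290, so M₁ = 1.913281 × 290 ≈ 554.8515 billion.
After: m₂ = (1 + 0.54) / (0.096 + 0.54) ≈ 2.421384, MB₂ = 290 + 53.5 = 343.5, so M₂ = 2.421384 × 343.5 ≈ 831.7454 billion.
ΔM = M₂ − M₁ = 831.7454 − 554.8515 = 276.8939 billion.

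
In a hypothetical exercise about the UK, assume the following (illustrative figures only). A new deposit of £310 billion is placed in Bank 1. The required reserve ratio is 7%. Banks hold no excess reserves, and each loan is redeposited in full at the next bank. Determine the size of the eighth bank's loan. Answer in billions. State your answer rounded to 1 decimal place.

Each bank lends a fraction (1 − rr) = 0.9300 of the deposit it receives, so Bank 8 receives 310·0.9300^7 and lends 310·0.9300^8 ≈ 173.4704 billion.

£173.5 billion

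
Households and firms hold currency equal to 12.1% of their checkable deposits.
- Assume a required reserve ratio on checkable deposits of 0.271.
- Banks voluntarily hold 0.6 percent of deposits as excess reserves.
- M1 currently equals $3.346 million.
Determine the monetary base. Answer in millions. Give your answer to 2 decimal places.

The money multiplier is m = (1 + c) / (rr + e + c) = (1 + 0.121) / (0.271 + 0.006 + 0.121) ≈ 2.8166.
MB = M / m = 3.346 / 2.8166 ≈ 1.188 million.

$1.19 million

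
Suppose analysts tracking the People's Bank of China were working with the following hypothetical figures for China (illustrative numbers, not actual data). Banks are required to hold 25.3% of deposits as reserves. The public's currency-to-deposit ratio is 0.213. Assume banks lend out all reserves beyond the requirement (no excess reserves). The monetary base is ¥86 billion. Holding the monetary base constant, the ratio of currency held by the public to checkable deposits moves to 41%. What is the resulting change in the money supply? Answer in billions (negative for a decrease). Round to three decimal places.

Initially m₁ = (1 + 0.213) / (0.253 + 0.213) ≈ 2.603004, so M₁ = 2.603004 × 86 ≈ 223.8583 billion.
After the change m₂ = (1 + 0.41) / (0.253 + 0.41) ≈ 2.126697, so M₂ = 2.126697 × 86 ≈ 182.8959 billion.
ΔM = M₂ − M₁ = 182.8959 − 223.8583 = -40.9624 billion.

-40.962 billion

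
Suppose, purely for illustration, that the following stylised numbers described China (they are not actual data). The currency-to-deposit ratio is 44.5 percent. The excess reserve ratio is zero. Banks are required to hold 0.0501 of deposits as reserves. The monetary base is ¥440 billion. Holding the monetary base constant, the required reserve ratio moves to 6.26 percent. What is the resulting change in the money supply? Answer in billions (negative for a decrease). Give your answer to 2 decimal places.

-31.62 billion

Initially m₁ = (1 + 0.445) / (0.0501 + 0.445) ≈ 2.918602, so M₁ = 2.918602 × 440 ≈ 1284.1849 billion.
After the change m₂ = (1 + 0.445) / (0.0626 + 0.445) ≈ 2.846730, so M₂ = 2.846730 × 440 = 1252.5612 billion.
ΔM = M₂ − M₁ = 1252.5612 − 1284.1849 = -31.6237 billion.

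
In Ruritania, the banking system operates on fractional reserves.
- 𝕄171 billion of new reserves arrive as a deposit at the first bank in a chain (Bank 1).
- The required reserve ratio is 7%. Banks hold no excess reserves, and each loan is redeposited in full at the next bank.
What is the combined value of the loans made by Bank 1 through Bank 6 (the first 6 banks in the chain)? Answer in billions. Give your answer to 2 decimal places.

𝕄801.99 billion

Bank i lends (1 − rr)^i of the original deposit: Bank 1 lends 171·0.9300 = 159.0300, Bank 2 lends 171·0.9300² = 147.8979, and so on.
Summing a geometric series: total = 171·[0.9300·(1 − 0.9300^6) / (1 − 0.9300)] ≈ 801.9879 billion.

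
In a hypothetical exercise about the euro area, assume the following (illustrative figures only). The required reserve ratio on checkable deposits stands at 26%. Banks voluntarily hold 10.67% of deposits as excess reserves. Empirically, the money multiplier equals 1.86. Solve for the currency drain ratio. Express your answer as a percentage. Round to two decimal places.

36.97%

Using m = 1.86. From m = (1 + c)/(c + rr + e), rearranging gives 1 + c = m·(c + rr + e), so c·(1 − m) = m·(rr + e) − 1.
Hence c = [m·(rr + e) − 1]/(1 − m) = [1.86 × (0.26 + 0.1067) − 1] / (1 − 1.86) ≈ 0.369695.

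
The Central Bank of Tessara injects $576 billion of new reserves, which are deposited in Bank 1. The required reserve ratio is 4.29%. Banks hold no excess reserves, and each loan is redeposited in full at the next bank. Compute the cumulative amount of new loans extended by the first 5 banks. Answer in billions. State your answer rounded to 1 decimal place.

Bank i lends (1 − rr)^i of the original deposit: Bank 1 lends 576·0.9571 = 551.2896, Bank 2 lends 576·0.9571² ≈ 527.6393, and so on.
Summing a geometric series: total = 576·[0.9571·(1 − 0.9571^5) / (1 − 0.9571)] ≈ 2529.8750 billion.

$2529.9 billion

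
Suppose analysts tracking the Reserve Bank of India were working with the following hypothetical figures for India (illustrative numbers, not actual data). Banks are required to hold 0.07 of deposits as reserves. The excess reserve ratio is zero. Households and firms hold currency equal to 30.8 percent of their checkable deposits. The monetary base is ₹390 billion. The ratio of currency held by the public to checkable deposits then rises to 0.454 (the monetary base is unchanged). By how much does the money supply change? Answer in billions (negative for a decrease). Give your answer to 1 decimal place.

-267.3 billion

Initially m₁ = (1 + 0.308) / (0.07 + 0.308) ≈ 3.46032, so M₁ = 3.46032 × 390 = 1349.5248 billion.
After the change m₂ = (1 + 0.454) / (0.07 + 0.454) ≈ 2.77481, so M₂ = 2.77481 × 390 = 1082.1759 billion.
ΔM = M₂ − M₁ = 1082.1759 − 1349.5248 = -267.3489 billion.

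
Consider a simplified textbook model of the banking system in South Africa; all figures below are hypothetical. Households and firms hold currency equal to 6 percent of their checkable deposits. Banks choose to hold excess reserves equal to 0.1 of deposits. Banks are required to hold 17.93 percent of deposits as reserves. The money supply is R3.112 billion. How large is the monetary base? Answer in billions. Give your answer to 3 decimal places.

The money multiplier is m = (1 + c) / (rr + e + c) = (1 + 0.06) / (0.1793 + 0.1 + 0.06) ≈ 3.12408.
MB = M / m = 3.112 / 3.12408 ≈ 0.9961 billion.

R0.996 billion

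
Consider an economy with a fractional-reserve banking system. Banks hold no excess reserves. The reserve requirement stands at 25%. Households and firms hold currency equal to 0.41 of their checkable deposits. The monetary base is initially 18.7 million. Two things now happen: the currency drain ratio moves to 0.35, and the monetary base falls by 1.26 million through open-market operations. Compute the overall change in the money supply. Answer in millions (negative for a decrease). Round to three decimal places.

-0.710 million

Before: m₁ = (1 + 0.41) / (0.25 + 0.41) ≈ 2.136364, MB₁ = 18.7, so M₁ = 2.136364 × 18.7 ≈ 39.95 million.
After: m₂ = (1 + 0.35) / (0.25 + 0.35) = 2.25, MB₂ = 18.7 − 1.26 = 17.44, so M₂ = 2.25 × 17.44 = 39.24 million.
ΔM = M₂ − M₁ = 39.24 − 39.95 = -0.71 million.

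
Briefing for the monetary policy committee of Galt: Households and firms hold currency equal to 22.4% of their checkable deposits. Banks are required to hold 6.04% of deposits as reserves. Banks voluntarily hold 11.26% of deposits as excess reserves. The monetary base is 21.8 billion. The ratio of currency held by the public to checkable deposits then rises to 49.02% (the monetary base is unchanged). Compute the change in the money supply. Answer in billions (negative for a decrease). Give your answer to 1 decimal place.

-18.2 billion

Initially m₁ = (1 + 0.224) / (0.0604 + 0.1126 + 0.224) ≈ 3.0831, so M₁ = 3.0831 × 21.8 ≈ 67.2116 billion.
After the change m₂ = (1 + 0.4902) / (0.0604 + 0.1126 + 0.4902) ≈ 2.2470, so M₂ = 2.2470 × 21.8 = 48.9846 billion.
ΔM = M₂ − M₁ = 48.9846 − 67.2116 = -18.227 billion.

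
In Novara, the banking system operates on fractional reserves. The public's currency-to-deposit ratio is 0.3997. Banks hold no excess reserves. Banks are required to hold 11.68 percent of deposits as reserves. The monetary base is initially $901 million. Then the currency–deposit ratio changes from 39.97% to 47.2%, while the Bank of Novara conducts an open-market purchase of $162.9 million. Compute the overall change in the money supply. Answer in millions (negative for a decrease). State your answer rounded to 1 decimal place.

Before: m₁ = (1 + 0.3997) / (0.1168 + 0.3997) ≈ 2.709971, MB₁ = 901, so M₁ = 2.709971 × 901 ≈ 2441.6839 million.
After: m₂ = (1 + 0.472) / (0.1168 + 0.472) = 2.5, MB₂ = 901 + 162.9 = 1063.9, so M₂ = 2.5 × 1063.9 = 2659.75 million.
ΔM = M₂ − M₁ = 2659.75 − 2441.6839 = 218.0661 million.

$218.1 million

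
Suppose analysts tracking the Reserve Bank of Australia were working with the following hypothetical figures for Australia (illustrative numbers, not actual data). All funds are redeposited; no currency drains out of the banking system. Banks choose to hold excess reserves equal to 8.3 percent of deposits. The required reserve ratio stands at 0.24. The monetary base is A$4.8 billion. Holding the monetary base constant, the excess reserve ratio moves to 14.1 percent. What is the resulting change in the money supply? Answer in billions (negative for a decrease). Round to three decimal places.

Initially m₁ = 1 / (0.24 + 0.083) ≈ 3.09598, so M₁ = 3.09598 × 4.8 ≈ 14.8607 billion.
After the change m₂ = 1 / (0.24 + 0.141) ≈ 2.62467, so M₂ = 2.62467 × 4.8 ≈ 12.5984 billion.
ΔM = M₂ − M₁ = 12.5984 − 14.8607 = -2.2623 billion.

-2.262 billion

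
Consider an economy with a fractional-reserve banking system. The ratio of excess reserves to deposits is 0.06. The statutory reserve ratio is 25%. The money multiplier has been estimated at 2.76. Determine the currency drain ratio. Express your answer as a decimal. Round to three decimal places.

Using m = 2.76. From m = (1 + c)/(c + rr + e), rearranging gives 1 + c = m·(c + rr + e), so c·(1 − m) = m·(rr + e) − 1.
Hence c = [m·(rr + e) − 1]/(1 − m) = [2.76 × (0.25 + 0.06) − 1] / (1 − 2.76) ≈ 0.082045.

0.082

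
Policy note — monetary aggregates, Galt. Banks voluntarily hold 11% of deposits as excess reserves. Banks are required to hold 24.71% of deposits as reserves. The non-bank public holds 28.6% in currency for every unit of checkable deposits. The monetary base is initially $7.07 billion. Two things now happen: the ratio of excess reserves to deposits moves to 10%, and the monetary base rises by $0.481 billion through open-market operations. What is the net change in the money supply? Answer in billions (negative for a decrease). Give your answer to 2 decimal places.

Before: m₁ = (1 + 0.286) / (0.2471 + 0.11 + 0.286) ≈ 1.9997, MB₁ = 7.07, so M₁ = 1.9997 × 7.07 ≈ 14.1379 billion.
After: m₂ = (1 + 0.286) / (0.2471 + 0.1 + 0.286) ≈ 2.0313, MB₂ = 7.07 + 0.481 = 7.551, so M₂ = 2.0313 × 7.551 ≈ 15.3383 billion.
ΔM = M₂ − M₁ = 15.3383 − 14.1379 = 1.2004 billion.

$1.20 billion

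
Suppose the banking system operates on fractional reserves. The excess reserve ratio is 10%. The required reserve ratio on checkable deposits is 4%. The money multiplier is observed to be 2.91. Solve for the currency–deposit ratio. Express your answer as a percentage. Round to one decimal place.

Using m = 2.91. From m = (1 + c)/(c + rr + e), rearranging gives 1 + c = m·(c + rr + e), so c·(1 − m) = m·(rr + e) − 1.
Hence c = [m·(rr + e) − 1]/(1 − m) = [2.91 × (0.04 + 0.1) − 1] / (1 − 2.91) ≈ 0.310262.

31.0%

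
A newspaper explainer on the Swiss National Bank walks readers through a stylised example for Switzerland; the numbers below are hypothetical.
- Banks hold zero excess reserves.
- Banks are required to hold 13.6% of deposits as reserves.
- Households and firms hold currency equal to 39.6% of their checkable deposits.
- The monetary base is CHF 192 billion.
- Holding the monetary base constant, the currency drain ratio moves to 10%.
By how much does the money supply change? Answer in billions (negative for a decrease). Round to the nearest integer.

CHF 391 billion

Initially m₁ = (1 + 0.396) / (0.136 + 0.396) ≈ 2.6241, so M₁ = 2.6241 × 192 = 503.8272 billion.
After the change m₂ = (1 + 0.1) / (0.136 + 0.1) ≈ 4.6610, so M₂ = 4.6610 × 192 = 894.912 billion.
ΔM = M₂ − M₁ = 894.912 − 503.8272 = 391.0848 billion.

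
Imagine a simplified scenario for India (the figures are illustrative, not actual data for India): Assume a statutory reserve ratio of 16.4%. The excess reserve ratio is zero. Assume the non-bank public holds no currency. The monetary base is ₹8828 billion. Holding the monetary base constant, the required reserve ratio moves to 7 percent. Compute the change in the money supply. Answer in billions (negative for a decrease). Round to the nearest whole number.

Initially m₁ = 1 / (0.164) ≈ 6.09756, so M₁ = 6.09756 × 8828 ≈ 53829.2597 billion.
After the change m₂ = 1 / (0.07) ≈ 14.28571, so M₂ = 14.28571 × 8828 ≈ 126114.2479 billion.
ΔM = M₂ − M₁ = 126114.2479 − 53829.2597 = 72284.9882 billion.

₹72285 billion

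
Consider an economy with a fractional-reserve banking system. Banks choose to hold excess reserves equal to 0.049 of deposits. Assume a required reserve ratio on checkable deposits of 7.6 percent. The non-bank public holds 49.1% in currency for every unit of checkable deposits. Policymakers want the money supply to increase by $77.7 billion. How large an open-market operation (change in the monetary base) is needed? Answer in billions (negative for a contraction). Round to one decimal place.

$32.1 billion

The money multiplier is m = (1 + c) / (rr + e + c) = (1 + 0.491) / (0.076 + 0.049 + 0.491) ≈ 2.4205.
ΔMB = ΔM / m = (+77.7) / 2.4205 ≈ 32.1008 billion.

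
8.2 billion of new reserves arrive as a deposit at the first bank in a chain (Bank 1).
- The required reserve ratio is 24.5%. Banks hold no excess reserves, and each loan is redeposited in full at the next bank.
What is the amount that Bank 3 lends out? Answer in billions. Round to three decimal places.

3.529 billion

Each bank lends a fraction (1 − rr) = 0.7550 of the deposit it receives, so Bank 3 receives 8.2·0.7550^2 and lends 8.2·0.7550^3 ≈ 3.5290 billion.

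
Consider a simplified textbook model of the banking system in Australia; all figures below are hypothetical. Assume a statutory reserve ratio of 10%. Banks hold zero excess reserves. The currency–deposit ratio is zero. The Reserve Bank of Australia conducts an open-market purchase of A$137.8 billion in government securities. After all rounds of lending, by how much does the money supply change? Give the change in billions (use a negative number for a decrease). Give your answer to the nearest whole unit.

A$1378 billion

The simple money multiplier is m = 1/rr = 1/0.1 = 10.
An open-market purchase increases the monetary base by 137.8 billion, so ΔM = m × ΔMB = 10 × 137.8 = 1378 billion.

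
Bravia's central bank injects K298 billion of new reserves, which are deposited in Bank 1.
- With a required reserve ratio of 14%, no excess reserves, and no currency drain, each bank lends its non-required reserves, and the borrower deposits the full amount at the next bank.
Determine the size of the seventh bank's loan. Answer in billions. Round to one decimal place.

Each bank lends a fraction (1 − rr) = 0.8600 of the deposit it receives, so Bank 7 receives 298·0.8600^6 and lends 298·0.8600^7 ≈ 103.6825 billion.

K103.7 billion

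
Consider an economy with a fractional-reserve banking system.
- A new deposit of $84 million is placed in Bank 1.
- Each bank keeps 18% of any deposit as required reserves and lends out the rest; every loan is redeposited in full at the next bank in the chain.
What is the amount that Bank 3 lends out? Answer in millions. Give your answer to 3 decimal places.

Each bank lends a fraction (1 − rr) = 0.8200 of the deposit it receives, so Bank 3 receives 84·0.8200^2 and lends 84·0.8200^3 ≈ 46.3149 million.

$46.315 million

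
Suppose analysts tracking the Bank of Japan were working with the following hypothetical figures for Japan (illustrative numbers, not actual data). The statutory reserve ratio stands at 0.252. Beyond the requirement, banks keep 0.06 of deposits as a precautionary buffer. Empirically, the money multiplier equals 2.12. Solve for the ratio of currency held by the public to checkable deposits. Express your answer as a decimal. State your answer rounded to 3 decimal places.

0.302

Using m = 2.12. From m = (1 + c)/(c + rr + e), rearranging gives 1 + c = m·(c + rr + e), so c·(1 − m) = m·(rr + e) − 1.
Hence c = [m·(rr + e) − 1]/(1 − m) = [2.12 × (0.252 + 0.06) − 1] / (1 − 2.12) ≈ 0.302286.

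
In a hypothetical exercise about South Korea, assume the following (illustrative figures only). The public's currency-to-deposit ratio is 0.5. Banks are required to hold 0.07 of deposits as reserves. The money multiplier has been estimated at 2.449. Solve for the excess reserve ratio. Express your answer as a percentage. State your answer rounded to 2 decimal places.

Using m = 2.449. Since m = (1 + c)/(c + rr + e), the denominator satisfies c + rr + e = (1 + c)/m = (1 + 0.5) / 2.449 ≈ 0.612495.
With c = 0.5 and rr = 0.07, the excess reserve ratio is 0.612495 − 0.5 − 0.07 = 0.042495.

4.25%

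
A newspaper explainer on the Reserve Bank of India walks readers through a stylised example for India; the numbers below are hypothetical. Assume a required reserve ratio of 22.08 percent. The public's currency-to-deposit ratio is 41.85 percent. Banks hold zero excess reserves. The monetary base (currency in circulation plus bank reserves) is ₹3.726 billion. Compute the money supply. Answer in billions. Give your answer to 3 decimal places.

₹8.267 billion

The money multiplier is m = (1 + c) / (rr + c) = (1 + 0.4185) / (0.2208 + 0.4185) ≈ 2.21883.
So M = m × MB = 2.21883 × 3.726 ≈ 8.2674 billion.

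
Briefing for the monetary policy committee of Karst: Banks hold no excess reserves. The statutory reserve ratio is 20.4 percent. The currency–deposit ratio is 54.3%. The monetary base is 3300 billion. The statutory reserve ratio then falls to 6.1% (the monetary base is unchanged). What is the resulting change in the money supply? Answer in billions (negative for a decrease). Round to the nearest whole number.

Initially m₁ = (1 + 0.543) / (0.204 + 0.543) ≈ 2.06560, so M₁ = 2.06560 × 3300 = 6816.48 billion.
After the change m₂ = (1 + 0.543) / (0.061 + 0.543) ≈ 2.55464, so M₂ = 2.55464 × 3300 = 8430.312 billion.
ΔM = M₂ − M₁ = 8430.312 − 6816.48 = 1613.832 billion.

1614 billion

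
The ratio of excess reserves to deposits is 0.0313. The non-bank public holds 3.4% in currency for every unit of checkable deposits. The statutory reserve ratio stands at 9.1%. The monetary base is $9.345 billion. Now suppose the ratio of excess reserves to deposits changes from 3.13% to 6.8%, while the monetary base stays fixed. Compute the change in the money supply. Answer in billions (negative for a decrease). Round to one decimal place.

Initially m₁ = (1 + 0.034) / (0.091 + 0.0313 + 0.034) ≈ 6.6155, so M₁ = 6.6155 × 9.345 ≈ 61.8218 billion.
After the change m₂ = (1 + 0.034) / (0.091 + 0.068 + 0.034) ≈ 5.3575, so M₂ = 5.3575 × 9.345 ≈ 50.0658 billion.
ΔM = M₂ − M₁ = 50.0658 − 61.8218 = -11.756 billion.

-11.8 billion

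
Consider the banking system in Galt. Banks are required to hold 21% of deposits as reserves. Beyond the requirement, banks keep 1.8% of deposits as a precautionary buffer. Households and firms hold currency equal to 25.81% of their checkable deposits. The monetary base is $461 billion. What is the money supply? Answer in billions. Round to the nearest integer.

The money multiplier is m = (1 + c) / (rr + e + c) = (1 + 0.2581) / (0.21 + 0.018 + 0.2581) ≈ 2.5882.
So M = m × MB = 2.5882 × 461 = 1193.1602 billion.

$1193 billion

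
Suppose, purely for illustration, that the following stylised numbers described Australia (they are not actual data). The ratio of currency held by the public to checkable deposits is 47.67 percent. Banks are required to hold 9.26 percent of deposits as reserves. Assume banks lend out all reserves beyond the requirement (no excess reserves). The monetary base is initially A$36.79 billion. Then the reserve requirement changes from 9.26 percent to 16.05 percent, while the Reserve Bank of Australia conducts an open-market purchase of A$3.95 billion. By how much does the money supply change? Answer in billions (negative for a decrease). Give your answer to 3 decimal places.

Before: m₁ = (1 + 0.4767) / (0.0926 + 0.4767) ≈ 2.593887, MB₁ = 36.79, so M₁ = 2.593887 × 36.79 ≈ 95.4291 billion.
After: m₂ = (1 + 0.4767) / (0.1605 + 0.4767) ≈ 2.317483, MB₂ = 36.79 + 3.95 = 40.74, so M₂ = 2.317483 × 40.74 ≈ 94.4143 billion.
ΔM = M₂ − M₁ = 94.4143 − 95.4291 = -1.0148 billion.

-1.015 billion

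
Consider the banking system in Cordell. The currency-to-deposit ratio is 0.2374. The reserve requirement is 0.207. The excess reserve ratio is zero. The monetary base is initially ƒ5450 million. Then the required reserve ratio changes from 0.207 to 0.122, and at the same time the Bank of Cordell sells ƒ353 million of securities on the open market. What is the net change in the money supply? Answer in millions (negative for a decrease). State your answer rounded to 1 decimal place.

Before: m₁ = (1 + 0.2374) / (0.207 + 0.2374) ≈ 2.784428, MB₁ = 5450, so M₁ = 2.784428 × 5450 = 15175.1326 million.
After: m₂ = (1 + 0.2374) / (0.122 + 0.2374) ≈ 3.442960, MB₂ = 5450 − 353 = 5097, so M₂ = 3.442960 × 5097 ≈ 17548.7671 million.
ΔM = M₂ − M₁ = 17548.7671 − 15175.1326 = 2373.6345 million.

ƒ2373.6 million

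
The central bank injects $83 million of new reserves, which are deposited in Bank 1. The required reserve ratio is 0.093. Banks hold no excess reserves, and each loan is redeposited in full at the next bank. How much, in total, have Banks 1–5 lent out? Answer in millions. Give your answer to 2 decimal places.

$312.61 million

Bank i lends (1 − rr)^i of the original deposit: Bank 1 lends 83·0.9070 = 75.2810, Bank 2 lends 83·0.9070² ≈ 68.2799, and so on.
Summing a geometric series: total = 83·[0.9070·(1 − 0.9070^5) / (1 − 0.9070)] ≈ 312.6076 million.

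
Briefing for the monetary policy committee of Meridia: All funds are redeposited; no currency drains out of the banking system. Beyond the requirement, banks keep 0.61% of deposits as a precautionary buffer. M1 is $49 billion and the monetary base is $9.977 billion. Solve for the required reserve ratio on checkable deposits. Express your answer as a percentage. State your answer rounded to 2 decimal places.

Using m = M/MB = 49/9.977 ≈ 4.911296. Since m = (1 + c)/(c + rr + e), the denominator satisfies c + rr + e = (1 + c)/m = (1 + 0) / 4.911296 ≈ 0.203612.
With c = 0 and e = 0.0061, the required reserve ratio on checkable deposits is 0.203612 − 0 − 0.0061 = 0.197512.

19.75%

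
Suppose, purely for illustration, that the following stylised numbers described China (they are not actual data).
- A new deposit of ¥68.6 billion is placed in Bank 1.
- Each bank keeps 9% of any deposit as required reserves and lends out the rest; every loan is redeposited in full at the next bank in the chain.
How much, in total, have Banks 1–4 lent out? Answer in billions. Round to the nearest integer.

¥218 billion

Bank i lends (1 − rr)^i of the original deposit: Bank 1 lends 68.6·0.9100 = 62.4260, Bank 2 lends 68.6·0.9100² ≈ 56.8077, and so on.
Summing a geometric series: total = 68.6·[0.9100·(1 − 0.9100^4) / (1 − 0.9100)] ≈ 217.9711 billion.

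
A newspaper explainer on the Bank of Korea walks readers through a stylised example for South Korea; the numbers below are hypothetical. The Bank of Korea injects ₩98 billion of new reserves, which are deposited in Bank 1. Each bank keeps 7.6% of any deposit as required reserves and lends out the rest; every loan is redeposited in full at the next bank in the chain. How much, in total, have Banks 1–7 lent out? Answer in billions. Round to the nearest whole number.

Bank i lends (1 − rr)^i of the original deposit: Bank 1 lends 98·0.9240 = 90.5520, Bank 2 lends 98·0.9240² ≈ 83.6700, and so on.
Summing a geometric series: total = 98·[0.9240·(1 − 0.9240^7) / (1 − 0.9240)] ≈ 506.3196 billion.

₩506 billion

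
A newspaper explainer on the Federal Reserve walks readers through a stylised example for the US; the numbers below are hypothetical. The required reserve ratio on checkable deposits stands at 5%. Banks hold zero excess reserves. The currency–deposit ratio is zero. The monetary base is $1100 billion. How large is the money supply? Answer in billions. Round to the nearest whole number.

$22000 billion

With no currency drain or excess reserves, the money multiplier is m = 1/rr = 1/0.05 = 20.
Money supply M = m × MB = 20 × 1100 = 22000 billion.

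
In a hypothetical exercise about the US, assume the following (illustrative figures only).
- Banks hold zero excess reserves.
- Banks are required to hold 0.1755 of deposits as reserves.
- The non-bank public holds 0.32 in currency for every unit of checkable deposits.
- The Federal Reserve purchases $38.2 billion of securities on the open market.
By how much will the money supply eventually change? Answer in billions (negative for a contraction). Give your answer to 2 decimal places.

$101.76 billion

The money multiplier is m = (1 + c) / (rr + c) = (1 + 0.32) / (0.1755 + 0.32) ≈ 2.66398.
The purchase adds 38.2 billion of base, so ΔM = m × ΔMB = 2.66398 × (+38.2) ≈ 101.764 billion.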